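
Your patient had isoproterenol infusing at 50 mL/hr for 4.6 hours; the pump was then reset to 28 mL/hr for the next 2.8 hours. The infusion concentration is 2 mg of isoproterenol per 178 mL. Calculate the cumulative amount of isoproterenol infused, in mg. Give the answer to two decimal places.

Concentration = 2 mg ÷ 178 mL = 0.01123596 mg/mL
Stage 1: 50 mL/hr × 4.6 hr = 230 mL → 230 mL × 0.01123596 mg/mL = 2.58427 mg
Stage 2: 28 mL/hr × 2.8 hr = 78.4 mL → 78.4 mL × 0.01123596 mg/mL = 0.8808989 mg
Total = 2.58427 + 0.8808989 = 3.465169 mg

3.47 mg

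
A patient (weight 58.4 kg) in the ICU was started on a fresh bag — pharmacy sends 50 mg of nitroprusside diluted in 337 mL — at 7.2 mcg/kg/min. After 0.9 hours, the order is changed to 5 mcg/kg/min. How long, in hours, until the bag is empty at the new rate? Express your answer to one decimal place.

Initial rate:
Dose = 7.2 mcg/kg/min × 58.4 kg = 420.48 mcg/min
420.48 mcg/min × 60 min/hr = 25228.8 mcg/hr
Concentration = 50 mg ÷ 337 mL = 0.148368 mg/mL = 148.368 mcg/mL
Rate = 25228.8 mcg/hr ÷ 148.368 mcg/mL = 170.0421 mL/hr
Volume infused so far = 170.0421 mL/hr × 0.9 hr = 153.0379 mL
Volume remaining = 337 − 153.0379 = 183.9621 mL
New rate:
Dose = 5 mcg/kg/min × 58.4 kg = 292 mcg/min
292 mcg/min × 60 min/hr = 17520 mcg/hr
Rate = 17520 mcg/hr ÷ 148.368 mcg/mL = 118.0848 mL/hr
Time remaining = 183.9621 mL ÷ 118.0848 mL/hr = 1.557881 hr

1.6 hours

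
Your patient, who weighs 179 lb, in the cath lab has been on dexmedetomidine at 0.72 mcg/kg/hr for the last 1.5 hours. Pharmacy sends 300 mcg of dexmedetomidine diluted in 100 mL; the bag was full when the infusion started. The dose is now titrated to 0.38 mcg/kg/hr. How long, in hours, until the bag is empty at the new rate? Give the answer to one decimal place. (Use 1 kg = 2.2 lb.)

Initial rate:
Weight = 179 lb ÷ 2.2 lb/kg = 81.36364 kg
Dose = 0.72 mcg/kg/hr × 81.36364 kg = 58.58182 mcg/hr
Concentration = 300 mcg ÷ 100 mL = 3 mcg/mL
Rate = 58.58182 mcg/hr ÷ 3 mcg/mL = 19.52727 mL/hr
Volume infused so far = 19.52727 mL/hr × 1.5 hr = 29.29091 mL
Volume remaining = 100 − 29.29091 = 70.70909 mL
New rate:
Dose = 0.38 mcg/kg/hr × 81.36364 kg = 30.91818 mcg/hr
Rate = 30.91818 mcg/hr ÷ 3 mcg/mL = 10.30606 mL/hr
Time remaining = 70.70909 mL ÷ 10.30606 mL/hr = 6.860923 hr

6.9 hours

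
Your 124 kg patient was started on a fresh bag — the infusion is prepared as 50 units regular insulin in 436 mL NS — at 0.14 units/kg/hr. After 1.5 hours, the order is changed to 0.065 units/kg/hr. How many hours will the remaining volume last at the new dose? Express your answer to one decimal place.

Initial rate:
Dose = 0.14 units/kg/hr × 124 kg = 17.36 units/hr
Concentration = 50 units ÷ 436 mL = 0.1146789 units/mL
Rate = 17.36 units/hr ÷ 0.1146789 units/mL = 151.3792 mL/hr
Volume infused so far = 151.3792 mL/hr × 1.5 hr = 227.0688 mL
Volume remaining = 436 − 227.0688 = 208.9312 mL
New rate:
Dose = 0.065 units/kg/hr × 124 kg = 8.06 units/hr
Rate = 8.06 units/hr ÷ 0.1146789 units/mL = 70.2832 mL/hr
Time remaining = 208.9312 mL ÷ 70.2832 mL/hr = 2.972705 hr

3.0 hours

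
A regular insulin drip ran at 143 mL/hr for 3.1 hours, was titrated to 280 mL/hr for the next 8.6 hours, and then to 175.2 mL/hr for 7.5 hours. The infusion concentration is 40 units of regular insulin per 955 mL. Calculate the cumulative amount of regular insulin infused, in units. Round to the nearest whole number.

Concentration = 40 units ÷ 955 mL = 0.04188482 units/mL
Stage 1: 143 mL/hr × 3.1 hr = 443.3 mL → 443.3 mL × 0.04188482 units/mL = 18.56754 units
Stage 2: 280 mL/hr × 8.6 hr = 2408 mL → 2408 mL × 0.04188482 units/mL = 100.8586 units
Stage 3: 175.2 mL/hr × 7.5 hr = 1314 mL → 1314 mL × 0.04188482 units/mL = 55.03665 units
Total = 18.56754 + 100.8586 + 55.03665 = 174.4628 units

174 units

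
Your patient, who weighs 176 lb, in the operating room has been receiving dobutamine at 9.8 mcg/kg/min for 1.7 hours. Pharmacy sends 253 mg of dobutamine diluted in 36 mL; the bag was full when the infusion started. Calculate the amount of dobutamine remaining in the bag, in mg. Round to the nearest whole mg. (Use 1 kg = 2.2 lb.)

173 mg

Weight = 176 lb ÷ 2.2 lb/kg = 80 kg
Dose = 9.8 mcg/kg/min × 80 kg = 784 mcg/min
784 mcg/min × 60 min/hr = 47040 mcg/hr
Concentration = 253 mg ÷ 36 mL = 7.027778 mg/mL = 7027.778 mcg/mL
Rate = 47040 mcg/hr ÷ 7027.778 mcg/mL = 6.693439 mL/hr
Volume infused = 6.693439 mL/hr × 1.7 hr = 11.37885 mL
Volume remaining = 36 − 11.37885 = 24.62115 mL
Drug remaining = 24.62115 mL × 7027.778 mcg/mL = 173032 mcg = 173.032 mg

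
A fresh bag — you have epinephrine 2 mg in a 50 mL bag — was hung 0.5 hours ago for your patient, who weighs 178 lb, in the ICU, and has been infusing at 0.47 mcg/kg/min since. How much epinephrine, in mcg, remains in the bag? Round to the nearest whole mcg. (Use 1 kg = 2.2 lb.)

Weight = 178 lb ÷ 2.2 lb/kg = 80.90909 kg
Dose = 0.47 mcg/kg/min × 80.90909 kg = 38.02727 mcg/min
38.02727 mcg/min × 60 min/hr = 2281.636 mcg/hr
Concentration = 2 mg ÷ 50 mL = 0.04 mg/mL = 40 mcg/mL
Rate = 2281.636 mcg/hr ÷ 40 mcg/mL = 57.04091 mL/hr
Volume infused = 57.04091 mL/hr × 0.5 hr = 28.52045 mL
Volume remaining = 50 − 28.52045 = 21.47955 mL
Drug remaining = 21.47955 mL × 40 mcg/mL = 859.1818 mcg

859 mcg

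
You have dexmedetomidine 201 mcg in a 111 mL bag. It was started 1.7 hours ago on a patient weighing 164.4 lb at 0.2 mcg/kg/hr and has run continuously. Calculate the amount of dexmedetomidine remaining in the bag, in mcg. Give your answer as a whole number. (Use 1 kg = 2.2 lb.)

176 mcg

Weight = 164.4 lb ÷ 2.2 lb/kg = 74.72727 kg
Dose = 0.2 mcg/kg/hr × 74.72727 kg = 14.94545 mcg/hr
Concentration = 201 mcg ÷ 111 mL = 1.810811 mcg/mL
Rate = 14.94545 mcg/hr ÷ 1.810811 mcg/mL = 8.25346 mL/hr
Volume infused = 8.25346 mL/hr × 1.7 hr = 14.03088 mL
Volume remaining = 111 − 14.03088 = 96.96912 mL
Drug remaining = 96.96912 mL × 1.810811 mcg/mL = 175.5927 mcg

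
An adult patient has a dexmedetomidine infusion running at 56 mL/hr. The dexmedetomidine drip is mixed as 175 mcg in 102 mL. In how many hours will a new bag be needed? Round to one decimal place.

1.8 hours

Duration = 102 mL ÷ 56 mL/hr = 1.821429 hr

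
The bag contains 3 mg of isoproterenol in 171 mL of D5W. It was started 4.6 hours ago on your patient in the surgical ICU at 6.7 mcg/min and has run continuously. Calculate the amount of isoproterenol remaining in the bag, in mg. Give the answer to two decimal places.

1.15 mg

6.7 mcg/min × 60 min/hr = 402 mcg/hr
Concentration = 3 mg ÷ 171 mL = 0.01754386 mg/mL = 17.54386 mcg/mL
Rate = 402 mcg/hr ÷ 17.54386 mcg/mL = 22.914 mL/hr
Volume infused = 22.914 mL/hr × 4.6 hr = 105.4044 mL
Volume remaining = 171 − 105.4044 = 65.5956 mL
Drug remaining = 65.5956 mL × 17.54386 mcg/mL = 1150.8 mcg = 1.1508 mg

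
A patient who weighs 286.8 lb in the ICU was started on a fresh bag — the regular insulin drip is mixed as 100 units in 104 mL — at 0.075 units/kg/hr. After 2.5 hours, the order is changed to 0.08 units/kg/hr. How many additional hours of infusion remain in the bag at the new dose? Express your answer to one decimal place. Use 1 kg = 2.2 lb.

Initial rate:
Weight = 286.8 lb ÷ 2.2 lb/kg = 130.3636 kg
Dose = 0.075 units/kg/hr × 130.3636 kg = 9.777273 units/hr
Concentration = 100 units ÷ 104 mL = 0.9615385 units/mL
Rate = 9.777273 units/hr ÷ 0.9615385 units/mL = 10.16836 mL/hr
Volume infused so far = 10.16836 mL/hr × 2.5 hr = 25.42091 mL
Volume remaining = 104 − 25.42091 = 78.57909 mL
New rate:
Dose = 0.08 units/kg/hr × 130.3636 kg = 10.42909 units/hr
Rate = 10.42909 units/hr ÷ 0.9615385 units/mL = 10.84625 mL/hr
Time remaining = 78.57909 mL ÷ 10.84625 mL/hr = 7.244813 hr

7.2 hours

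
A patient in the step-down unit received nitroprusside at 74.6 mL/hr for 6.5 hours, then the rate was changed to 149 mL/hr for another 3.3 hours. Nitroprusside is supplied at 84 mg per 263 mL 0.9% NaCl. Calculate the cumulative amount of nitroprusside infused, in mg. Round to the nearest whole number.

312 mg

Concentration = 84 mg ÷ 263 mL = 0.3193916 mg/mL
Stage 1: 74.6 mL/hr × 6.5 hr = 484.9 mL → 484.9 mL × 0.3193916 mg/mL = 154.873 mg
Stage 2: 149 mL/hr × 3.3 hr = 491.7 mL → 491.7 mL × 0.3193916 mg/mL = 157.0449 mg
Total = 154.873 + 157.0449 = 311.9179 mg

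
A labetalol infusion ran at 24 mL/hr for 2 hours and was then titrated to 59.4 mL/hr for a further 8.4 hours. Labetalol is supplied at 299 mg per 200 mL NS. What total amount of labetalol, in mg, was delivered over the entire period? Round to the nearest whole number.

Concentration = 299 mg ÷ 200 mL = 1.495 mg/mL
Stage 1: 24 mL/hr × 2 hr = 48 mL → 48 mL × 1.495 mg/mL = 71.76 mg
Stage 2: 59.4 mL/hr × 8.4 hr = 498.96 mL → 498.96 mL × 1.495 mg/mL = 745.9452 mg
Total = 71.76 + 745.9452 = 817.7052 mg

818 mg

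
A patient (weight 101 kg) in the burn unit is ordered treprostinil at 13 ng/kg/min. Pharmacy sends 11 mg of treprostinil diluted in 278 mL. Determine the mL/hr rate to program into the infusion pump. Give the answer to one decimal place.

Dose = 13 ng/kg/min × 101 kg = 1313 ng/min
1313 ng/min × 60 min/hr = 78780 ng/hr
Concentration = 11 mg ÷ 278 mL = 0.03956835 mg/mL = 39568.35 ng/mL
Rate = 78780 ng/hr ÷ 39568.35 ng/mL = 1.990985 mL/hr

2.0 mL/hr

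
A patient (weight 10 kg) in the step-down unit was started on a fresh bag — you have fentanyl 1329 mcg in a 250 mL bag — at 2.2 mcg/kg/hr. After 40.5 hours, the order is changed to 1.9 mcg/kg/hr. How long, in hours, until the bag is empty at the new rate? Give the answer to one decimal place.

Initial rate:
Dose = 2.2 mcg/kg/hr × 10 kg = 22 mcg/hr
Concentration = 1329 mcg ÷ 250 mL = 5.316 mcg/mL
Rate = 22 mcg/hr ÷ 5.316 mcg/mL = 4.13845 mL/hr
Volume infused so far = 4.13845 mL/hr × 40.5 hr = 167.6072 mL
Volume remaining = 250 − 167.6072 = 82.39278 mL
New rate:
Dose = 1.9 mcg/kg/hr × 10 kg = 19 mcg/hr
Rate = 19 mcg/hr ÷ 5.316 mcg/mL = 3.574116 mL/hr
Time remaining = 82.39278 mL ÷ 3.574116 mL/hr = 23.05263 hr

23.1 hours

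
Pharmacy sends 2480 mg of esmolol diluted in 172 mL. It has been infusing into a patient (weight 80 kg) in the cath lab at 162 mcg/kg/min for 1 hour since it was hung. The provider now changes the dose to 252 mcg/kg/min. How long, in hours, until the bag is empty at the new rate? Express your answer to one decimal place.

Initial rate:
Dose = 162 mcg/kg/min × 80 kg = 12960 mcg/min
12960 mcg/min × 60 min/hr = 777600 mcg/hr
Concentration = 2480 mg ÷ 172 mL = 14.4186 mg/mL = 14418.6 mcg/mL
Rate = 777600 mcg/hr ÷ 14418.6 mcg/mL = 53.93032 mL/hr
Volume infused so far = 53.93032 mL/hr × 1 hr = 53.93032 mL
Volume remaining = 172 − 53.93032 = 118.0697 mL
New rate:
Dose = 252 mcg/kg/min × 80 kg = 20160 mcg/min
20160 mcg/min × 60 min/hr = 1209600 mcg/hr
Rate = 1209600 mcg/hr ÷ 14418.6 mcg/mL = 83.89161 mL/hr
Time remaining = 118.0697 mL ÷ 83.89161 mL/hr = 1.407407 hr

1.4 hours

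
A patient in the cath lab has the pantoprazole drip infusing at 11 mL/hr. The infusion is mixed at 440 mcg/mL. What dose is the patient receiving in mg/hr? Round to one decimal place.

4.8 mg/hr

Concentration = 440 mcg/mL = 0.44 mg/mL
Drug rate = 11 mL/hr × 0.44 mg/mL = 4.84 mg/hr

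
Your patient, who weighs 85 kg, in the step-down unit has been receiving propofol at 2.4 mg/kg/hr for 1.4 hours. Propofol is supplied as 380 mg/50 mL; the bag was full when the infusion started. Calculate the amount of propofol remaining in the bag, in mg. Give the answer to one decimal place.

Dose = 2.4 mg/kg/hr × 85 kg = 204 mg/hr
Concentration = 380 mg ÷ 50 mL = 7.6 mg/mL
Rate = 204 mg/hr ÷ 7.6 mg/mL = 26.84211 mL/hr
Volume infused = 26.84211 mL/hr × 1.4 hr = 37.57895 mL
Volume remaining = 50 − 37.57895 = 12.42105 mL
Drug remaining = 12.42105 mL × 7.6 mg/mL = 94.4 mg

94.4 mg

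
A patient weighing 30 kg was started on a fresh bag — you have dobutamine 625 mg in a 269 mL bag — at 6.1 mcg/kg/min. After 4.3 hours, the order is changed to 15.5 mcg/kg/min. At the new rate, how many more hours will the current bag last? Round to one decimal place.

20.7 hours

Initial rate:
Dose = 6.1 mcg/kg/min × 30 kg = 183 mcg/min
183 mcg/min × 60 min/hr = 10980 mcg/hr
Concentration = 625 mg ÷ 269 mL = 2.32342 mg/mL = 2323.42 mcg/mL
Rate = 10980 mcg/hr ÷ 2323.42 mcg/mL = 4.725792 mL/hr
Volume infused so far = 4.725792 mL/hr × 4.3 hr = 20.32091 mL
Volume remaining = 269 − 20.32091 = 248.6791 mL
New rate:
Dose = 15.5 mcg/kg/min × 30 kg = 465 mcg/min
465 mcg/min × 60 min/hr = 27900 mcg/hr
Rate = 27900 mcg/hr ÷ 2323.42 mcg/mL = 12.00816 mL/hr
Time remaining = 248.6791 mL ÷ 12.00816 mL/hr = 20.70918 hr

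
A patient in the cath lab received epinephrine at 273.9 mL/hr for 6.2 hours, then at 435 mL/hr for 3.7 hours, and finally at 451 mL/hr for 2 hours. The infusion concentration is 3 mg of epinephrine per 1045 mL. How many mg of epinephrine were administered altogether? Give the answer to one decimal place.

Concentration = 3 mg ÷ 1045 mL = 0.002870813 mg/mL
Stage 1: 273.9 mL/hr × 6.2 hr = 1698.18 mL → 1698.18 mL × 0.002870813 mg/mL = 4.875158 mg
Stage 2: 435 mL/hr × 3.7 hr = 1609.5 mL → 1609.5 mL × 0.002870813 mg/mL = 4.620574 mg
Stage 3: 451 mL/hr × 2 hr = 902 mL → 902 mL × 0.002870813 mg/mL = 2.589474 mg
Total = 4.875158 + 4.620574 + 2.589474 = 12.08521 mg

12.1 mg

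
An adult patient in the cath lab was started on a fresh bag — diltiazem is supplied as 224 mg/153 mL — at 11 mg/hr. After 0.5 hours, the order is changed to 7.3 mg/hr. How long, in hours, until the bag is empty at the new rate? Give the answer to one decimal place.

29.9 hours

Initial rate:
Concentration = 224 mg ÷ 153 mL = 1.464052 mg/mL
Rate = 11 mg/hr ÷ 1.464052 mg/mL = 7.513393 mL/hr
Volume infused so far = 7.513393 mL/hr × 0.5 hr = 3.756696 mL
Volume remaining = 153 − 3.756696 = 149.2433 mL
New rate:
Rate = 7.3 mg/hr ÷ 1.464052 mg/mL = 4.986161 mL/hr
Time remaining = 149.2433 mL ÷ 4.986161 mL/hr = 29.93151 hr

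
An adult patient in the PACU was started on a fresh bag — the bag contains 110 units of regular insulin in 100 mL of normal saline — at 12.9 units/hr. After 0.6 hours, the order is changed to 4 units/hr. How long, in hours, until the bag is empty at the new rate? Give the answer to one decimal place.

Initial rate:
Concentration = 110 units ÷ 100 mL = 1.1 units/mL
Rate = 12.9 units/hr ÷ 1.1 units/mL = 11.72727 mL/hr
Volume infused so far = 11.72727 mL/hr × 0.6 hr = 7.036364 mL
Volume remaining = 100 − 7.036364 = 92.96364 mL
New rate:
Rate = 4 units/hr ÷ 1.1 units/mL = 3.636364 mL/hr
Time remaining = 92.96364 mL ÷ 3.636364 mL/hr = 25.565 hr

25.6 hours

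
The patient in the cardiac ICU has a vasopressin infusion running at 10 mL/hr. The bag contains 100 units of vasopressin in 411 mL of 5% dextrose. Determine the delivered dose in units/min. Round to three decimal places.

Concentration = 100 units ÷ 411 mL = 0.243309 units/mL
Drug rate = 10 mL/hr × 0.243309 units/mL = 2.43309 units/hr
2.43309 units/hr ÷ 60 min/hr = 0.0405515 units/min

0.041 units/min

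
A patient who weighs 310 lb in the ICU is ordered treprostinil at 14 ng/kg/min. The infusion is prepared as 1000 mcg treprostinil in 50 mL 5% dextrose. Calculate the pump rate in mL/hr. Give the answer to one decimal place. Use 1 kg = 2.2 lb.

5.9 mL/hr

Weight = 310 lb ÷ 2.2 lb/kg = 140.9091 kg
Dose = 14 ng/kg/min × 140.9091 kg = 1972.727 ng/min
1972.727 ng/min × 60 min/hr = 118363.6 ng/hr
Concentration = 1000 mcg ÷ 50 mL = 20 mcg/mL = 20000 ng/mL
Rate = 118363.6 ng/hr ÷ 20000 ng/mL = 5.918182 mL/hr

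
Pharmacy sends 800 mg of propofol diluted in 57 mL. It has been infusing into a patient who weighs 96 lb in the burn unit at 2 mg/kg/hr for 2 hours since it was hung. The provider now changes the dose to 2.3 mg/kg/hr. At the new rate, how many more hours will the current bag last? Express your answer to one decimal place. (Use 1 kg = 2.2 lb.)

6.2 hours

Initial rate:
Weight = 96 lb ÷ 2.2 lb/kg = 43.63636 kg
Dose = 2 mg/kg/hr × 43.63636 kg = 87.27273 mg/hr
Concentration = 800 mg ÷ 57 mL = 14.03509 mg/mL
Rate = 87.27273 mg/hr ÷ 14.03509 mg/mL = 6.218182 mL/hr
Volume infused so far = 6.218182 mL/hr × 2 hr = 12.43636 mL
Volume remaining = 57 − 12.43636 = 44.56364 mL
New rate:
Dose = 2.3 mg/kg/hr × 43.63636 kg = 100.3636 mg/hr
Rate = 100.3636 mg/hr ÷ 14.03509 mg/mL = 7.150909 mL/hr
Time remaining = 44.56364 mL ÷ 7.150909 mL/hr = 6.231884 hr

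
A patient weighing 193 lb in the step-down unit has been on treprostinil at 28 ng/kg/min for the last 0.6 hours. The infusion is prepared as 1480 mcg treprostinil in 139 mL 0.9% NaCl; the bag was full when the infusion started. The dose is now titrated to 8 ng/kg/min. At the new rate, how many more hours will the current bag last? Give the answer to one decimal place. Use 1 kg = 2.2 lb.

Initial rate:
Weight = 193 lb ÷ 2.2 lb/kg = 87.72727 kg
Dose = 28 ng/kg/min × 87.72727 kg = 2456.364 ng/min
2456.364 ng/min × 60 min/hr = 147381.8 ng/hr
Concentration = 1480 mcg ÷ 139 mL = 10.64748 mcg/mL = 10647.48 ng/mL
Rate = 147381.8 ng/hr ÷ 10647.48 ng/mL = 13.84194 mL/hr
Volume infused so far = 13.84194 mL/hr × 0.6 hr = 8.305165 mL
Volume remaining = 139 − 8.305165 = 130.6948 mL
New rate:
Dose = 8 ng/kg/min × 87.72727 kg = 701.8182 ng/min
701.8182 ng/min × 60 min/hr = 42109.09 ng/hr
Rate = 42109.09 ng/hr ÷ 10647.48 ng/mL = 3.95484 mL/hr
Time remaining = 130.6948 mL ÷ 3.95484 mL/hr = 33.0468 hr

33.0 hours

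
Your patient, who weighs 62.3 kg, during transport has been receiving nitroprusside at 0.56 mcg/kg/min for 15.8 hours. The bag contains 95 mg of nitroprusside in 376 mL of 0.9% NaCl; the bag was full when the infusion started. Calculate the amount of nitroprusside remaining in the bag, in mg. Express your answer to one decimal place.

Dose = 0.56 mcg/kg/min × 62.3 kg = 34.888 mcg/min
34.888 mcg/min × 60 min/hr = 2093.28 mcg/hr
Concentration = 95 mg ÷ 376 mL = 0.2526596 mg/mL = 252.6596 mcg/mL
Rate = 2093.28 mcg/hr ÷ 252.6596 mcg/mL = 8.284982 mL/hr
Volume infused = 8.284982 mL/hr × 15.8 hr = 130.9027 mL
Volume remaining = 376 − 130.9027 = 245.0973 mL
Drug remaining = 245.0973 mL × 252.6596 mcg/mL = 61926.18 mcg = 61.92618 mg

61.9 mg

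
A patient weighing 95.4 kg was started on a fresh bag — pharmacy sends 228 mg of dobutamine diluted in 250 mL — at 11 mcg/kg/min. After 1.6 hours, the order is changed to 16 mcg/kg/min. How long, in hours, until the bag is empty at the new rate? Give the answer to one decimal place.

1.4 hours

Initial rate:
Dose = 11 mcg/kg/min × 95.4 kg = 1049.4 mcg/min
1049.4 mcg/min × 60 min/hr = 62964 mcg/hr
Concentration = 228 mg ÷ 250 mL = 0.912 mg/mL = 912 mcg/mL
Rate = 62964 mcg/hr ÷ 912 mcg/mL = 69.03947 mL/hr
Volume infused so far = 69.03947 mL/hr × 1.6 hr = 110.4632 mL
Volume remaining = 250 − 110.4632 = 139.5368 mL
New rate:
Dose = 16 mcg/kg/min × 95.4 kg = 1526.4 mcg/min
1526.4 mcg/min × 60 min/hr = 91584 mcg/hr
Rate = 91584 mcg/hr ÷ 912 mcg/mL = 100.4211 mL/hr
Time remaining = 139.5368 mL ÷ 100.4211 mL/hr = 1.389518 hr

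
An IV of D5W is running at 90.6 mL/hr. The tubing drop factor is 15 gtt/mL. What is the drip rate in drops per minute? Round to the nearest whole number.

90.6 mL/hr ÷ 60 min/hr = 1.51 mL/min
1.51 mL/min × 15 gtt/mL = 22.65 gtt/min

23 gtt/min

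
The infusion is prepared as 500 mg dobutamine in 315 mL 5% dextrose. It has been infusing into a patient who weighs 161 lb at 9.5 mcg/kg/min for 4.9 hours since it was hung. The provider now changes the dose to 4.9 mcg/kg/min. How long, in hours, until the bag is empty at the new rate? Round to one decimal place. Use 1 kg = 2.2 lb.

13.7 hours

Initial rate:
Weight = 161 lb ÷ 2.2 lb/kg = 73.18182 kg
Dose = 9.5 mcg/kg/min × 73.18182 kg = 695.2273 mcg/min
695.2273 mcg/min × 60 min/hr = 41713.64 mcg/hr
Concentration = 500 mg ÷ 315 mL = 1.587302 mg/mL = 1587.302 mcg/mL
Rate = 41713.64 mcg/hr ÷ 1587.302 mcg/mL = 26.27959 mL/hr
Volume infused so far = 26.27959 mL/hr × 4.9 hr = 128.77 mL
Volume remaining = 315 − 128.77 = 186.23 mL
New rate:
Dose = 4.9 mcg/kg/min × 73.18182 kg = 358.5909 mcg/min
358.5909 mcg/min × 60 min/hr = 21515.45 mcg/hr
Rate = 21515.45 mcg/hr ÷ 1587.302 mcg/mL = 13.55474 mL/hr
Time remaining = 186.23 mL ÷ 13.55474 mL/hr = 13.73911 hr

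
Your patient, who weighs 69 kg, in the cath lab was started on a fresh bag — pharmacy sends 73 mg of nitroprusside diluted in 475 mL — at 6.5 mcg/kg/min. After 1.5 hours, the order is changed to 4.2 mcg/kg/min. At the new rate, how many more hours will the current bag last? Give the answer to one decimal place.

Initial rate:
Dose = 6.5 mcg/kg/min × 69 kg = 448.5 mcg/min
448.5 mcg/min × 60 min/hr = 26910 mcg/hr
Concentration = 73 mg ÷ 475 mL = 0.1536842 mg/mL = 153.6842 mcg/mL
Rate = 26910 mcg/hr ÷ 153.6842 mcg/mL = 175.0993 mL/hr
Volume infused so far = 175.0993 mL/hr × 1.5 hr = 262.649 mL
Volume remaining = 475 − 262.649 = 212.351 mL
New rate:
Dose = 4.2 mcg/kg/min × 69 kg = 289.8 mcg/min
289.8 mcg/min × 60 min/hr = 17388 mcg/hr
Rate = 17388 mcg/hr ÷ 153.6842 mcg/mL = 113.1411 mL/hr
Time remaining = 212.351 mL ÷ 113.1411 mL/hr = 1.876869 hr

1.9 hours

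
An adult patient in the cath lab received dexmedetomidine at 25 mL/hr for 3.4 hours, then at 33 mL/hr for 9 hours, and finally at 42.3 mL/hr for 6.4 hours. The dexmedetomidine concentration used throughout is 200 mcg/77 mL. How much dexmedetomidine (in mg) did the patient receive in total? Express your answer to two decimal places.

1.70 mg

Concentration = 200 mcg ÷ 77 mL = 2.597403 mcg/mL
Stage 1: 25 mL/hr × 3.4 hr = 85 mL → 85 mL × 2.597403 mcg/mL = 220.7792 mcg
Stage 2: 33 mL/hr × 9 hr = 297 mL → 297 mL × 2.597403 mcg/mL = 771.4286 mcg
Stage 3: 42.3 mL/hr × 6.4 hr = 270.72 mL → 270.72 mL × 2.597403 mcg/mL = 703.1688 mcg
Total = 220.7792 + 771.4286 + 703.1688 = 1695.377 mcg = 1.695377 mg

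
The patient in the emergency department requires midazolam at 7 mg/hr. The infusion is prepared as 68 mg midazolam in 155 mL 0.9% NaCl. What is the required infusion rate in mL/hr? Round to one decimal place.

16.0 mL/hr

Concentration = 68 mg ÷ 155 mL = 0.4387097 mg/mL
Rate = 7 mg/hr ÷ 0.4387097 mg/mL = 15.95588 mL/hr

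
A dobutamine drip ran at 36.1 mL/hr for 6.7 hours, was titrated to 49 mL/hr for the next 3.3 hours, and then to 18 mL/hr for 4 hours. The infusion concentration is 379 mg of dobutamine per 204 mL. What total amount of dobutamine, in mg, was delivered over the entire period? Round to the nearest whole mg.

Concentration = 379 mg ÷ 204 mL = 1.857843 mg/mL
Stage 1: 36.1 mL/hr × 6.7 hr = 241.87 mL → 241.87 mL × 1.857843 mg/mL = 449.3565 mg
Stage 2: 49 mL/hr × 3.3 hr = 161.7 mL → 161.7 mL × 1.857843 mg/mL = 300.4132 mg
Stage 3: 18 mL/hr × 4 hr = 72 mL → 72 mL × 1.857843 mg/mL = 133.7647 mg
Total = 449.3565 + 300.4132 + 133.7647 = 883.5345 mg

884 mg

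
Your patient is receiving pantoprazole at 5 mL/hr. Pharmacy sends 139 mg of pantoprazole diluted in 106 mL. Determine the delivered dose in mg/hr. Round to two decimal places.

6.56 mg/hr

Concentration = 139 mg ÷ 106 mL = 1.311321 mg/mL
Drug rate = 5 mL/hr × 1.311321 mg/mL = 6.556604 mg/hr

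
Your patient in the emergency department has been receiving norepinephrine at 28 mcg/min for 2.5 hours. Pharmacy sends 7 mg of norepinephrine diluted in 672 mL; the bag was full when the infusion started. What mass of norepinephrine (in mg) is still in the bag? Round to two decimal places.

28 mcg/min × 60 min/hr = 1680 mcg/hr
Concentration = 7 mg ÷ 672 mL = 0.01041667 mg/mL = 10.41667 mcg/mL
Rate = 1680 mcg/hr ÷ 10.41667 mcg/mL = 161.28 mL/hr
Volume infused = 161.28 mL/hr × 2.5 hr = 403.2 mL
Volume remaining = 672 − 403.2 = 268.8 mL
Drug remaining = 268.8 mL × 10.41667 mcg/mL = 2800 mcg = 2.8 mg

2.80 mg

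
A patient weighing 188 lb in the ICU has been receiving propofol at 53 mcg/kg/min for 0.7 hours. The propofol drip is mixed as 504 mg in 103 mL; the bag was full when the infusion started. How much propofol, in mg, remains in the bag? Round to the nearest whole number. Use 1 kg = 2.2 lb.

Weight = 188 lb ÷ 2.2 lb/kg = 85.45455 kg
Dose = 53 mcg/kg/min × 85.45455 kg = 4529.091 mcg/min
4529.091 mcg/min × 60 min/hr = 271745.5 mcg/hr
Concentration = 504 mg ÷ 103 mL = 4.893204 mg/mL = 4893.204 mcg/mL
Rate = 271745.5 mcg/hr ÷ 4893.204 mcg/mL = 55.53528 mL/hr
Volume infused = 55.53528 mL/hr × 0.7 hr = 38.8747 mL
Volume remaining = 103 − 38.8747 = 64.1253 mL
Drug remaining = 64.1253 mL × 4893.204 mcg/mL = 313778.2 mcg = 313.7782 mg

314 mg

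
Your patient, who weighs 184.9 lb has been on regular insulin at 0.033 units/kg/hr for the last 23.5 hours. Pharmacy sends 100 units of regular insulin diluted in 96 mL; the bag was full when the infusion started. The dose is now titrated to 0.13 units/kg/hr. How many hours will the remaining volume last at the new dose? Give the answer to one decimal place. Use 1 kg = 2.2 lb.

3.2 hours

Initial rate:
Weight = 184.9 lb ÷ 2.2 lb/kg = 84.04545 kg
Dose = 0.033 units/kg/hr × 84.04545 kg = 2.7735 units/hr
Concentration = 100 units ÷ 96 mL = 1.041667 units/mL
Rate = 2.7735 units/hr ÷ 1.041667 units/mL = 2.66256 mL/hr
Volume infused so far = 2.66256 mL/hr × 23.5 hr = 62.57016 mL
Volume remaining = 96 − 62.57016 = 33.42984 mL
New rate:
Dose = 0.13 units/kg/hr × 84.04545 kg = 10.92591 units/hr
Rate = 10.92591 units/hr ÷ 1.041667 units/mL = 10.48887 mL/hr
Time remaining = 33.42984 mL ÷ 10.48887 mL/hr = 3.187172 hr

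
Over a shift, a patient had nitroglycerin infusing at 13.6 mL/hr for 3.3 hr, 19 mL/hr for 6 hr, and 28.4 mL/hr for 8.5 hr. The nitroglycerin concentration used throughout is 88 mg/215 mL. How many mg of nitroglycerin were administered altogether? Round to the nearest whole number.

Concentration = 88 mg ÷ 215 mL = 0.4093023 mg/mL
Stage 1: 13.6 mL/hr × 3.3 hr = 44.88 mL → 44.88 mL × 0.4093023 mg/mL = 18.36949 mg
Stage 2: 19 mL/hr × 6 hr = 114 mL → 114 mL × 0.4093023 mg/mL = 46.66047 mg
Stage 3: 28.4 mL/hr × 8.5 hr = 241.4 mL → 241.4 mL × 0.4093023 mg/mL = 98.80558 mg
Total = 18.36949 + 46.66047 + 98.80558 = 163.8355 mg

164 mg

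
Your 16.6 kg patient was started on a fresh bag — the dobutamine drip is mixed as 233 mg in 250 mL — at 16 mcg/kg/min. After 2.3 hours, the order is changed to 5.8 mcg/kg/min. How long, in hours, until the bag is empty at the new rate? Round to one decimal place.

34.0 hours

Initial rate:
Dose = 16 mcg/kg/min × 16.6 kg = 265.6 mcg/min
265.6 mcg/min × 60 min/hr = 15936 mcg/hr
Concentration = 233 mg ÷ 250 mL = 0.932 mg/mL = 932 mcg/mL
Rate = 15936 mcg/hr ÷ 932 mcg/mL = 17.09871 mL/hr
Volume infused so far = 17.09871 mL/hr × 2.3 hr = 39.32704 mL
Volume remaining = 250 − 39.32704 = 210.673 mL
New rate:
Dose = 5.8 mcg/kg/min × 16.6 kg = 96.28 mcg/min
96.28 mcg/min × 60 min/hr = 5776.8 mcg/hr
Rate = 5776.8 mcg/hr ÷ 932 mcg/mL = 6.198283 mL/hr
Time remaining = 210.673 mL ÷ 6.198283 mL/hr = 33.98892 hr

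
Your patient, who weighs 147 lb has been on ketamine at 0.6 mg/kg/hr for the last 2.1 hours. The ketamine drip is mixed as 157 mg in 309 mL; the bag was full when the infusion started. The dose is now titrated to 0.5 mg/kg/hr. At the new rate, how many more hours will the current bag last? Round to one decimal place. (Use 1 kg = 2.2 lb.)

2.2 hours

Initial rate:
Weight = 147 lb ÷ 2.2 lb/kg = 66.81818 kg
Dose = 0.6 mg/kg/hr × 66.81818 kg = 40.09091 mg/hr
Concentration = 157 mg ÷ 309 mL = 0.5080906 mg/mL
Rate = 40.09091 mg/hr ÷ 0.5080906 mg/mL = 78.90504 mL/hr
Volume infused so far = 78.90504 mL/hr × 2.1 hr = 165.7006 mL
Volume remaining = 309 − 165.7006 = 143.2994 mL
New rate:
Dose = 0.5 mg/kg/hr × 66.81818 kg = 33.40909 mg/hr
Rate = 33.40909 mg/hr ÷ 0.5080906 mg/mL = 65.7542 mL/hr
Time remaining = 143.2994 mL ÷ 65.7542 mL/hr = 2.17932 hr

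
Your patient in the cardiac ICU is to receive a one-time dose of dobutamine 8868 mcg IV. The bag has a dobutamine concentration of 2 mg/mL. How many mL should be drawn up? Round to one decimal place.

4.4 mL

Concentration = 2 mg/mL = 2000 mcg/mL
Volume = 8868 mcg ÷ 2000 mcg/mL = 4.434 mL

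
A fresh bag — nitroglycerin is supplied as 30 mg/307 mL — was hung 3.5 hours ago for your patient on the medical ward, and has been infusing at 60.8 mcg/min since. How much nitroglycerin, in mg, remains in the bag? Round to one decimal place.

17.2 mg

60.8 mcg/min × 60 min/hr = 3648 mcg/hr
Concentration = 30 mg ÷ 307 mL = 0.09771987 mg/mL = 97.71987 mcg/mL
Rate = 3648 mcg/hr ÷ 97.71987 mcg/mL = 37.3312 mL/hr
Volume infused = 37.3312 mL/hr × 3.5 hr = 130.6592 mL
Volume remaining = 307 − 130.6592 = 176.3408 mL
Drug remaining = 176.3408 mL × 97.71987 mcg/mL = 17232 mcg = 17.232 mg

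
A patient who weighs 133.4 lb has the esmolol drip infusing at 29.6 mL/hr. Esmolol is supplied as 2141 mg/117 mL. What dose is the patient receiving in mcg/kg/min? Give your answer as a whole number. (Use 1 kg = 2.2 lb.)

149 mcg/kg/min

Weight = 133.4 lb ÷ 2.2 lb/kg = 60.63636 kg
Concentration = 2141 mg ÷ 117 mL = 18.29915 mg/mL = 18299.15 mcg/mL
Drug rate = 29.6 mL/hr × 18299.15 mcg/mL = 541654.7 mcg/hr
541654.7 mcg/hr ÷ 60 min/hr = 9027.578 mcg/min
9027.578 mcg/min ÷ 60.63636 kg = 148.8806 mcg/kg/min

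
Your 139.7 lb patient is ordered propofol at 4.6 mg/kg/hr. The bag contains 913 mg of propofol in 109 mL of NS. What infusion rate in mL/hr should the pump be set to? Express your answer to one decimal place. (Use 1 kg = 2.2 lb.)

Weight = 139.7 lb ÷ 2.2 lb/kg = 63.5 kg
Dose = 4.6 mg/kg/hr × 63.5 kg = 292.1 mg/hr
Concentration = 913 mg ÷ 109 mL = 8.376147 mg/mL
Rate = 292.1 mg/hr ÷ 8.376147 mg/mL = 34.87284 mL/hr

34.9 mL/hr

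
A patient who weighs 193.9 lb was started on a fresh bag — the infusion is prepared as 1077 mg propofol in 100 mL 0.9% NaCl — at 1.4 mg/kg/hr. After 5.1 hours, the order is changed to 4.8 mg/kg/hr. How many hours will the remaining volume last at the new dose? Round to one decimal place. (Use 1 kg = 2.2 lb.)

1.1 hours

Initial rate:
Weight = 193.9 lb ÷ 2.2 lb/kg = 88.13636 kg
Dose = 1.4 mg/kg/hr × 88.13636 kg = 123.3909 mg/hr
Concentration = 1077 mg ÷ 100 mL = 10.77 mg/mL
Rate = 123.3909 mg/hr ÷ 10.77 mg/mL = 11.45691 mL/hr
Volume infused so far = 11.45691 mL/hr × 5.1 hr = 58.43024 mL
Volume remaining = 100 − 58.43024 = 41.56976 mL
New rate:
Dose = 4.8 mg/kg/hr × 88.13636 kg = 423.0545 mg/hr
Rate = 423.0545 mg/hr ÷ 10.77 mg/mL = 39.28083 mL/hr
Time remaining = 41.56976 mL ÷ 39.28083 mL/hr = 1.058271 hr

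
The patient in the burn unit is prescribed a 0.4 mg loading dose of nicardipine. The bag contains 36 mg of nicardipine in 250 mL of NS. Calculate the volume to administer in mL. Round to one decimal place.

2.8 mL

Concentration = 36 mg ÷ 250 mL = 0.144 mg/mL
Volume = 0.4 mg ÷ 0.144 mg/mL = 2.777778 mL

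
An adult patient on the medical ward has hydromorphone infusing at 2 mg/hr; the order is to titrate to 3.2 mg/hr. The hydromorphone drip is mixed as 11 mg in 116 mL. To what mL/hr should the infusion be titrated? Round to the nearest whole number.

34 mL/hr

Concentration = 11 mg ÷ 116 mL = 0.09482759 mg/mL
Rate = 3.2 mg/hr ÷ 0.09482759 mg/mL = 33.74545 mL/hr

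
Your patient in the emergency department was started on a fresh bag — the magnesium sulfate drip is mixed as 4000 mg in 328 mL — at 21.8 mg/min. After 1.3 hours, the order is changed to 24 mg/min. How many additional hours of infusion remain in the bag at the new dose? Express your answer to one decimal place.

1.6 hours

Initial rate:
21.8 mg/min × 60 min/hr = 1308 mg/hr
Concentration = 4000 mg ÷ 328 mL = 12.19512 mg/mL
Rate = 1308 mg/hr ÷ 12.19512 mg/mL = 107.256 mL/hr
Volume infused so far = 107.256 mL/hr × 1.3 hr = 139.4328 mL
Volume remaining = 328 − 139.4328 = 188.5672 mL
New rate:
24 mg/min × 60 min/hr = 1440 mg/hr
Rate = 1440 mg/hr ÷ 12.19512 mg/mL = 118.08 mL/hr
Time remaining = 188.5672 mL ÷ 118.08 mL/hr = 1.596944 hr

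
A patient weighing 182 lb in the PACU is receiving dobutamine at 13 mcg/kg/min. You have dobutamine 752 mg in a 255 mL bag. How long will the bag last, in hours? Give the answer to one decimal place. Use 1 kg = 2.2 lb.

Weight = 182 lb ÷ 2.2 lb/kg = 82.72727 kg
Dose = 13 mcg/kg/min × 82.72727 kg = 1075.455 mcg/min
1075.455 mcg/min × 60 min/hr = 64527.27 mcg/hr
Concentration = 752 mg ÷ 255 mL = 2.94902 mg/mL = 2949.02 mcg/mL
Rate = 64527.27 mcg/hr ÷ 2949.02 mcg/mL = 21.88092 mL/hr
Duration = 255 mL ÷ 21.88092 mL/hr = 11.65399 hr

11.7 hours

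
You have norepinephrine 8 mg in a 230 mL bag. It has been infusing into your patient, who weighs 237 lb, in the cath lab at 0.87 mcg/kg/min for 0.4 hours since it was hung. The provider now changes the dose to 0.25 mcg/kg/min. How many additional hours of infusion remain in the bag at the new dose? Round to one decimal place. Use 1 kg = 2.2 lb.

Initial rate:
Weight = 237 lb ÷ 2.2 lb/kg = 107.7273 kg
Dose = 0.87 mcg/kg/min × 107.7273 kg = 93.72273 mcg/min
93.72273 mcg/min × 60 min/hr = 5623.364 mcg/hr
Concentration = 8 mg ÷ 230 mL = 0.03478261 mg/mL = 34.78261 mcg/mL
Rate = 5623.364 mcg/hr ÷ 34.78261 mcg/mL = 161.6717 mL/hr
Volume infused so far = 161.6717 mL/hr × 0.4 hr = 64.66868 mL
Volume remaining = 230 − 64.66868 = 165.3313 mL
New rate:
Dose = 0.25 mcg/kg/min × 107.7273 kg = 26.93182 mcg/min
26.93182 mcg/min × 60 min/hr = 1615.909 mcg/hr
Rate = 1615.909 mcg/hr ÷ 34.78261 mcg/mL = 46.45739 mL/hr
Time remaining = 165.3313 mL ÷ 46.45739 mL/hr = 3.558774 hr

3.6 hours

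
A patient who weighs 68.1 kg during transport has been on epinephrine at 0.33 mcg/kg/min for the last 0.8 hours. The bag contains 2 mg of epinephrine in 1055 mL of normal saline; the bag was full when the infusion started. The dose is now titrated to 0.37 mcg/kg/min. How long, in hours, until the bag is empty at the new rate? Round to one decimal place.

0.6 hours

Initial rate:
Dose = 0.33 mcg/kg/min × 68.1 kg = 22.473 mcg/min
22.473 mcg/min × 60 min/hr = 1348.38 mcg/hr
Concentration = 2 mg ÷ 1055 mL = 0.001895735 mg/mL = 1.895735 mcg/mL
Rate = 1348.38 mcg/hr ÷ 1.895735 mcg/mL = 711.2704 mL/hr
Volume infused so far = 711.2704 mL/hr × 0.8 hr = 569.0164 mL
Volume remaining = 1055 − 569.0164 = 485.9836 mL
New rate:
Dose = 0.37 mcg/kg/min × 68.1 kg = 25.197 mcg/min
25.197 mcg/min × 60 min/hr = 1511.82 mcg/hr
Rate = 1511.82 mcg/hr ÷ 1.895735 mcg/mL = 797.4851 mL/hr
Time remaining = 485.9836 mL ÷ 797.4851 mL/hr = 0.6093953 hr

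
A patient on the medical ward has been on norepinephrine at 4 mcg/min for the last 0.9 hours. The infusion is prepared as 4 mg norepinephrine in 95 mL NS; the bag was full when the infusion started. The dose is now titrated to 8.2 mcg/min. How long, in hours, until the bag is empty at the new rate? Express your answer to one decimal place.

7.7 hours

Initial rate:
4 mcg/min × 60 min/hr = 240 mcg/hr
Concentration = 4 mg ÷ 95 mL = 0.04210526 mg/mL = 42.10526 mcg/mL
Rate = 240 mcg/hr ÷ 42.10526 mcg/mL = 5.7 mL/hr
Volume infused so far = 5.7 mL/hr × 0.9 hr = 5.13 mL
Volume remaining = 95 − 5.13 = 89.87 mL
New rate:
8.2 mcg/min × 60 min/hr = 492 mcg/hr
Rate = 492 mcg/hr ÷ 42.10526 mcg/mL = 11.685 mL/hr
Time remaining = 89.87 mL ÷ 11.685 mL/hr = 7.691057 hr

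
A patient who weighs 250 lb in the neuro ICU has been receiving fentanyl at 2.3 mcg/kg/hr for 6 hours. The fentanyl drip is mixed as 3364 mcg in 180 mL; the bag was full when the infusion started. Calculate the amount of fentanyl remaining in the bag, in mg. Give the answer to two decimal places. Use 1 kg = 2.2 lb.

Weight = 250 lb ÷ 2.2 lb/kg = 113.6364 kg
Dose = 2.3 mcg/kg/hr × 113.6364 kg = 261.3636 mcg/hr
Concentration = 3364 mcg ÷ 180 mL = 18.68889 mcg/mL
Rate = 261.3636 mcg/hr ÷ 18.68889 mcg/mL = 13.98497 mL/hr
Volume infused = 13.98497 mL/hr × 6 hr = 83.90985 mL
Volume remaining = 180 − 83.90985 = 96.09015 mL
Drug remaining = 96.09015 mL × 18.68889 mcg/mL = 1795.818 mcg = 1.795818 mg

1.80 mg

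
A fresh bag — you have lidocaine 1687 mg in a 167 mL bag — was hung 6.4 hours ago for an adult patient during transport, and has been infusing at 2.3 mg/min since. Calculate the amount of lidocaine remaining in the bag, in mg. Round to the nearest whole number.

804 mg

2.3 mg/min × 60 min/hr = 138 mg/hr
Concentration = 1687 mg ÷ 167 mL = 10.1018 mg/mL
Rate = 138 mg/hr ÷ 10.1018 mg/mL = 13.66094 mL/hr
Volume infused = 13.66094 mL/hr × 6.4 hr = 87.42999 mL
Volume remaining = 167 − 87.42999 = 79.57001 mL
Drug remaining = 79.57001 mL × 10.1018 mg/mL = 803.8 mg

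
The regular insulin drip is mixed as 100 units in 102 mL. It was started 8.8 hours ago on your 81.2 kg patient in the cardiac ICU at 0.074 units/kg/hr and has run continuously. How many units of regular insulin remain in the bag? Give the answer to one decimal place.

Dose = 0.074 units/kg/hr × 81.2 kg = 6.0088 units/hr
Concentration = 100 units ÷ 102 mL = 0.9803922 units/mL
Rate = 6.0088 units/hr ÷ 0.9803922 units/mL = 6.128976 mL/hr
Volume infused = 6.128976 mL/hr × 8.8 hr = 53.93499 mL
Volume remaining = 102 − 53.93499 = 48.06501 mL
Drug remaining = 48.06501 mL × 0.9803922 units/mL = 47.12256 units

47.1 units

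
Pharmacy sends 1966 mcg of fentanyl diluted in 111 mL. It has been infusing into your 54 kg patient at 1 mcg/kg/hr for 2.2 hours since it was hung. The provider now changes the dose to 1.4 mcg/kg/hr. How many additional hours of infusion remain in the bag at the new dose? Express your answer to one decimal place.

24.4 hours

Initial rate:
Dose = 1 mcg/kg/hr × 54 kg = 54 mcg/hr
Concentration = 1966 mcg ÷ 111 mL = 17.71171 mcg/mL
Rate = 54 mcg/hr ÷ 17.71171 mcg/mL = 3.04883 mL/hr
Volume infused so far = 3.04883 mL/hr × 2.2 hr = 6.707426 mL
Volume remaining = 111 − 6.707426 = 104.2926 mL
New rate:
Dose = 1.4 mcg/kg/hr × 54 kg = 75.6 mcg/hr
Rate = 75.6 mcg/hr ÷ 17.71171 mcg/mL = 4.268362 mL/hr
Time remaining = 104.2926 mL ÷ 4.268362 mL/hr = 24.43386 hr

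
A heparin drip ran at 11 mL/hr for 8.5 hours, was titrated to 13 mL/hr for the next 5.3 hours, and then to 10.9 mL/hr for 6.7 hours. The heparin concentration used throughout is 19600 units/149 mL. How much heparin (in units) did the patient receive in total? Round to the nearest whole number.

Concentration = 19600 units ÷ 149 mL = 131.5436 units/mL
Stage 1: 11 mL/hr × 8.5 hr = 93.5 mL → 93.5 mL × 131.5436 units/mL = 12299.33 units
Stage 2: 13 mL/hr × 5.3 hr = 68.9 mL → 68.9 mL × 131.5436 units/mL = 9063.356 units
Stage 3: 10.9 mL/hr × 6.7 hr = 73.03 mL → 73.03 mL × 131.5436 units/mL = 9606.631 units
Total = 12299.33 + 9063.356 + 9606.631 = 30969.32 units

30969 units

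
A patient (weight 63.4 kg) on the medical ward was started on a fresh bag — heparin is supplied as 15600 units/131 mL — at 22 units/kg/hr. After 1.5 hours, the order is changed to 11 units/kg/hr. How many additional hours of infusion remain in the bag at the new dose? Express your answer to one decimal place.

Initial rate:
Dose = 22 units/kg/hr × 63.4 kg = 1394.8 units/hr
Concentration = 15600 units ÷ 131 mL = 119.084 units/mL
Rate = 1394.8 units/hr ÷ 119.084 units/mL = 11.71274 mL/hr
Volume infused so far = 11.71274 mL/hr × 1.5 hr = 17.56912 mL
Volume remaining = 131 − 17.56912 = 113.4309 mL
New rate:
Dose = 11 units/kg/hr × 63.4 kg = 697.4 units/hr
Rate = 697.4 units/hr ÷ 119.084 units/mL = 5.856372 mL/hr
Time remaining = 113.4309 mL ÷ 5.856372 mL/hr = 19.3688 hr

19.4 hours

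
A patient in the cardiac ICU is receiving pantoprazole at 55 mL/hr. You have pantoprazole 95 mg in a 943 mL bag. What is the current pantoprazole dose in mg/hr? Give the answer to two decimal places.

5.54 mg/hr

Concentration = 95 mg ÷ 943 mL = 0.1007423 mg/mL
Drug rate = 55 mL/hr × 0.1007423 mg/mL = 5.540827 mg/hr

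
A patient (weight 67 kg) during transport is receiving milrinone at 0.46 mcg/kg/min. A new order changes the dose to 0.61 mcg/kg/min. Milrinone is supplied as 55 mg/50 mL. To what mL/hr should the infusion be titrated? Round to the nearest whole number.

2 mL/hr

Dose = 0.61 mcg/kg/min × 67 kg = 40.87 mcg/min
40.87 mcg/min × 60 min/hr = 2452.2 mcg/hr
Concentration = 55 mg ÷ 50 mL = 1.1 mg/mL = 1100 mcg/mL
Rate = 2452.2 mcg/hr ÷ 1100 mcg/mL = 2.229273 mL/hr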